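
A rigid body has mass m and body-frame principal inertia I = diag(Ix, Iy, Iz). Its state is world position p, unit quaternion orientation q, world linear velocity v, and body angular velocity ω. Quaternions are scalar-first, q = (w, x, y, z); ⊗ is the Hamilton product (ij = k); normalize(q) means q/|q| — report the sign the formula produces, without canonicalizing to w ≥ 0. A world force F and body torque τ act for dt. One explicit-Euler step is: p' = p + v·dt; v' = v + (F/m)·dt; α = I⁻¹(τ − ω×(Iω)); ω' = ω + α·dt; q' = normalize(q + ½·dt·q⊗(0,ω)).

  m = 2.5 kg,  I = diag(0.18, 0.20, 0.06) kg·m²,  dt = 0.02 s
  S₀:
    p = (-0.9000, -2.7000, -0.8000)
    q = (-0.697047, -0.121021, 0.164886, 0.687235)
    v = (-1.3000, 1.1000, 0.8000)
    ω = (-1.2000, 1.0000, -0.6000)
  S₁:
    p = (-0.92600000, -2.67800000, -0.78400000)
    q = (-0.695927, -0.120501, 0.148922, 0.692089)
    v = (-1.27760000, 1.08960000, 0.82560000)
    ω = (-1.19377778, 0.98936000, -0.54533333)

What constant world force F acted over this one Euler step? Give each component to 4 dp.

v₁ − v₀ = (0.02240000, -0.01040000, 0.02560000)
m·(v₁−v₀)/dt = (2.8000, -1.3000, 3.2000)

F = (2.8000, -1.3000, 3.2000)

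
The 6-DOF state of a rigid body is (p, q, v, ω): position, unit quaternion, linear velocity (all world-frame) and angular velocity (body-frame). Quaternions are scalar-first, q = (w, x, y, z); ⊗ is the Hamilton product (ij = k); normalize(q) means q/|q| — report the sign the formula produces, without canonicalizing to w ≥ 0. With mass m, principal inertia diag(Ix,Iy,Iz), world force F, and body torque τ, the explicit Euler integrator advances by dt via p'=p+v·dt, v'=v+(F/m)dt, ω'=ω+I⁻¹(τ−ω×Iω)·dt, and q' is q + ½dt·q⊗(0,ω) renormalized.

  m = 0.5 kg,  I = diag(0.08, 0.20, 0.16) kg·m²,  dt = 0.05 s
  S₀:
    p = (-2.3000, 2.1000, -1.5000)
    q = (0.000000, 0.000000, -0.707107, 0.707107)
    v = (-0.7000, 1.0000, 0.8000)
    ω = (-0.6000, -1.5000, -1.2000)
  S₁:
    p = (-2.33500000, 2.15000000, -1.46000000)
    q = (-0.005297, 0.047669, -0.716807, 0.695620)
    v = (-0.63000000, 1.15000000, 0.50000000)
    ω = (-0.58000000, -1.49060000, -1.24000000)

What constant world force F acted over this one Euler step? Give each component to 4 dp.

F = (0.7000, 1.5000, -3.0000)

velocity change Δv = (0.07000000, 0.15000000, -0.30000000)
F = m·Δv/dt = (0.7000, 1.5000, -3.0000)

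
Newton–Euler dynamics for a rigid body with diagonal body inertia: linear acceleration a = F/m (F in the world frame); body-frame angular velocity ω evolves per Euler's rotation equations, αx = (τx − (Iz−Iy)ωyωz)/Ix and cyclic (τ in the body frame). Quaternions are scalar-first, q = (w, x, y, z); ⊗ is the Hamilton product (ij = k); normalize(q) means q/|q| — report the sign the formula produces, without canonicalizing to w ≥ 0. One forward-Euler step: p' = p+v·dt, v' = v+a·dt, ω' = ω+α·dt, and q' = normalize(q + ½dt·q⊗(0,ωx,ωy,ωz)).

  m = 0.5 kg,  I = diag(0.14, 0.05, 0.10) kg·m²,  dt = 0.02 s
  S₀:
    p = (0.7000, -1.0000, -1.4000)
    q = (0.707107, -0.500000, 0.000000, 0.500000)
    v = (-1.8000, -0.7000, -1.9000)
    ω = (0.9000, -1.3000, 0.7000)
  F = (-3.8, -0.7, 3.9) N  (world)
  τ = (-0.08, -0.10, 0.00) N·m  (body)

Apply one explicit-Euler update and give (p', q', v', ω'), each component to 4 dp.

p' = (0.6640, -1.0140, -1.4380)
q' = (0.7080, -0.4871, -0.0012, 0.5114)
v' = (-1.9520, -0.7280, -1.7440)
ω' = (0.8951, -1.3501, 0.6789)

angular accel α = (-0.2464, -2.5040, -1.0530)
new body rate ω' = (0.8951, -1.3501, 0.6789)
2q̇ = q⊗(0,ω) = (0.1000000, 1.2863963, -0.1192391, 1.1449749)
q + ½dt·q⊗(0,ω), renormalized = (0.7080, -0.4871, -0.0012, 0.5114)
linear accel F/m = (-7.6000, -1.4000, 7.8000)
new position p' = (0.6640, -1.0140, -1.4380)
v' = v + a·dt = (-1.9520, -0.7280, -1.7440)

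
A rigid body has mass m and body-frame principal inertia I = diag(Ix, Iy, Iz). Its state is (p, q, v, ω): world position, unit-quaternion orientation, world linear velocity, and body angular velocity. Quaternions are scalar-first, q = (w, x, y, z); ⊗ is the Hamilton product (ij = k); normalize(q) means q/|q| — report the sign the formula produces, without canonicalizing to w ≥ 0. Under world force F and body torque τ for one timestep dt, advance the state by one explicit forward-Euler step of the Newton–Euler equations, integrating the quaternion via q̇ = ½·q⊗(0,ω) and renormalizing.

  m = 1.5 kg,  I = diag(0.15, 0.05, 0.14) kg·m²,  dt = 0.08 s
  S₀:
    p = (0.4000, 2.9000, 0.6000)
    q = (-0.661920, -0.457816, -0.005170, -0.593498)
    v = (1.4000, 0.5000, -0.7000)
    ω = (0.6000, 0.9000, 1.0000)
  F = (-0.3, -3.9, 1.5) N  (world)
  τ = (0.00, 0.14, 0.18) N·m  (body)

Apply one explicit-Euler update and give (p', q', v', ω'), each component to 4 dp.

ω×(Iω) gyroscopic = (0.0810, 0.0060, -0.0540)
α = I⁻¹(τ − ω×Iω) = (-0.5400, 2.6800, 1.6714)
new body rate ω' = (0.5568, 1.1144, 1.1337)
2q̇ = q⊗(0,ω) = (0.8728406, 0.1318262, -0.4940108, -1.0708524)
q' = normalize(q + ½dt·q⊗(0,ω)) = (-0.6259, -0.4518, -0.0249, -0.6352)
a = F/m = (-0.2000, -2.6000, 1.0000)
p + v·dt = (0.5120, 2.9400, 0.5440)
v' = v + a·dt = (1.3840, 0.2920, -0.6200)

p' = (0.5120, 2.9400, 0.5440)
q' = (-0.6259, -0.4518, -0.0249, -0.6352)
v' = (1.3840, 0.2920, -0.6200)
ω' = (0.5568, 1.1144, 1.1337)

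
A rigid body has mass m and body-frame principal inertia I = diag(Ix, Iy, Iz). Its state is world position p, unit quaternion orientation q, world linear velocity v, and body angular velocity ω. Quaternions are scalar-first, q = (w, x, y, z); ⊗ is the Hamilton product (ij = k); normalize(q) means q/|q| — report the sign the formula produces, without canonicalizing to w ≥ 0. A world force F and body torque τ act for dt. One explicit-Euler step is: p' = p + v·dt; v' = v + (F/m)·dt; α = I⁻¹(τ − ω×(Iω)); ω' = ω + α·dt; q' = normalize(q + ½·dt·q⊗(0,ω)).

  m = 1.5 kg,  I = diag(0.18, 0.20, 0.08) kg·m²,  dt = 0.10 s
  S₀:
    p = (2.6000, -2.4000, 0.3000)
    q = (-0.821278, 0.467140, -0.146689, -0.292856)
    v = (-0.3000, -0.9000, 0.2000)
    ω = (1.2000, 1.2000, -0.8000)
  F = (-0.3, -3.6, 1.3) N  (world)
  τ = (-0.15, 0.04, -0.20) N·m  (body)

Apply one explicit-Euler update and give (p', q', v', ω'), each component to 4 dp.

p' = p + v·dt = (2.5700, -2.4900, 0.3200)
v' = v + a·dt = (-0.3200, -1.1400, 0.2867)
ω×(Iω) gyroscopic = (0.1152, -0.0960, 0.0288)
angular accel α = (-1.4733, 0.6800, -2.8600)
new body rate ω' = (1.0527, 1.2680, -1.0860)
q⊗(0,ω) = (-0.6188260, -0.5167552, -0.9632488, 1.3936172)
updated quaternion q' = (-0.8485, 0.4394, -0.1940, -0.2222)

p' = (2.5700, -2.4900, 0.3200)
q' = (-0.8485, 0.4394, -0.1940, -0.2222)
v' = (-0.3200, -1.1400, 0.2867)
ω' = (1.0527, 1.2680, -1.0860)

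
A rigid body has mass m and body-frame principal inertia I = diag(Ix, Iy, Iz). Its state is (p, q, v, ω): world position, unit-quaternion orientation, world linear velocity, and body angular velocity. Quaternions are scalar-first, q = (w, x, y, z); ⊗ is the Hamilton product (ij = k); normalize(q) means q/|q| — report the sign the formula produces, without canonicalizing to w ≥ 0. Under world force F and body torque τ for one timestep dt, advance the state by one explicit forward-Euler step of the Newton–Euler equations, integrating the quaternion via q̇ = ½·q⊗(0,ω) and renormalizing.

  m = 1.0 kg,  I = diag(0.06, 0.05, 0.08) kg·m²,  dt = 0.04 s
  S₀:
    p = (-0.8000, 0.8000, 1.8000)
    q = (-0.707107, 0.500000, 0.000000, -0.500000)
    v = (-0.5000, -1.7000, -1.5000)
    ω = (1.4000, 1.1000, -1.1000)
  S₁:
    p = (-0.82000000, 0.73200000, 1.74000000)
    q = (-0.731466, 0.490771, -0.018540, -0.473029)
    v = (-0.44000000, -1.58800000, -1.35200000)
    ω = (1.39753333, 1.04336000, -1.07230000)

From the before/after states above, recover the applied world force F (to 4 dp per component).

F = (1.5000, 2.8000, 3.7000)

Δv = v₁−v₀ = (0.06000000, 0.11200000, 0.14800000)
m·(v₁−v₀)/dt = (1.5000, 2.8000, 3.7000)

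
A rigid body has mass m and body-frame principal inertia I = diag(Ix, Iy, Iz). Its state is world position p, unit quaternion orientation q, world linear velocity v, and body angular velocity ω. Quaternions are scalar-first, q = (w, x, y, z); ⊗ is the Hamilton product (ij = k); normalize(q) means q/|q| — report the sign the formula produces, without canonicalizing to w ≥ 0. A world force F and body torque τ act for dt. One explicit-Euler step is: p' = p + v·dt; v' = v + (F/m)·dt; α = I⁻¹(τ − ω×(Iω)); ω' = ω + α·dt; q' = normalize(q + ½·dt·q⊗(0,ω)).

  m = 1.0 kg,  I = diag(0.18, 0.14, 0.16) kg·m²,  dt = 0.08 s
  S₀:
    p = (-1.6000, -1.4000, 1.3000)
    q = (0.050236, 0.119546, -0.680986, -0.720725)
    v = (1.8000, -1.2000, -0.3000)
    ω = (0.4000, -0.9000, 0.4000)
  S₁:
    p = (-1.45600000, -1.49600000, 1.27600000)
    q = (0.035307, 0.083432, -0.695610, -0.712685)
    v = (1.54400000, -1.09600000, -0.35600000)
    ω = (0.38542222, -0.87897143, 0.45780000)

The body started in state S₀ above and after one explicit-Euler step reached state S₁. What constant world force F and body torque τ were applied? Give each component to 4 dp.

F = (-3.2000, 1.3000, -0.7000)
τ = (-0.0400, 0.0400, 0.1300)

Δv = v₁−v₀ = (-0.25600000, 0.10400000, -0.05600000)
m·(v₁−v₀)/dt = (-3.2000, 1.3000, -0.7000)
Δω = ω₁−ω₀ = (-0.01457778, 0.02102857, 0.05780000)
applied torque τ = (-0.0400, 0.0400, 0.1300)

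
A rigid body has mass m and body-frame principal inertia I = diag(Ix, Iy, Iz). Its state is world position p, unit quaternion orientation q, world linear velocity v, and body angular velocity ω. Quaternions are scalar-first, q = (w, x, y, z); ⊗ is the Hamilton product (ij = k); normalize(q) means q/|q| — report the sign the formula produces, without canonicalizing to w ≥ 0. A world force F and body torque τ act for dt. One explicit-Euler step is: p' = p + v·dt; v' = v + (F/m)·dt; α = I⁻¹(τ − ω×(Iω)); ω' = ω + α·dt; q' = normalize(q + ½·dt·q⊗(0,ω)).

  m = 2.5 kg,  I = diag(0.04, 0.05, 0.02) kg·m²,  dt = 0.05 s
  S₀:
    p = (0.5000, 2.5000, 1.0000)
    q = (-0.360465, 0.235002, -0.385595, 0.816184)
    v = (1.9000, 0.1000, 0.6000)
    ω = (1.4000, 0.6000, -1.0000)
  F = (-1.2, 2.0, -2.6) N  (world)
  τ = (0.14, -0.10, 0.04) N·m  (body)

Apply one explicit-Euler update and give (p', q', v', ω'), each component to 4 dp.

(τ − ω×Iω)/I = (3.0500, -1.4400, 1.5800)
ω' = ω + α·dt = (1.5525, 0.5280, -0.9210)
2q̇ = q⊗(0,ω) = (0.7185382, -0.6087664, 1.1613806, 1.0412992)
q + ½dt·q⊗(0,ω), renormalized = (-0.3421, 0.2196, -0.3562, 0.8413)
new position p' = (0.5950, 2.5050, 1.0300)
v + (F/m)dt = (1.8760, 0.1400, 0.5480)

p' = (0.5950, 2.5050, 1.0300)
q' = (-0.3421, 0.2196, -0.3562, 0.8413)
v' = (1.8760, 0.1400, 0.5480)
ω' = (1.5525, 0.5280, -0.9210)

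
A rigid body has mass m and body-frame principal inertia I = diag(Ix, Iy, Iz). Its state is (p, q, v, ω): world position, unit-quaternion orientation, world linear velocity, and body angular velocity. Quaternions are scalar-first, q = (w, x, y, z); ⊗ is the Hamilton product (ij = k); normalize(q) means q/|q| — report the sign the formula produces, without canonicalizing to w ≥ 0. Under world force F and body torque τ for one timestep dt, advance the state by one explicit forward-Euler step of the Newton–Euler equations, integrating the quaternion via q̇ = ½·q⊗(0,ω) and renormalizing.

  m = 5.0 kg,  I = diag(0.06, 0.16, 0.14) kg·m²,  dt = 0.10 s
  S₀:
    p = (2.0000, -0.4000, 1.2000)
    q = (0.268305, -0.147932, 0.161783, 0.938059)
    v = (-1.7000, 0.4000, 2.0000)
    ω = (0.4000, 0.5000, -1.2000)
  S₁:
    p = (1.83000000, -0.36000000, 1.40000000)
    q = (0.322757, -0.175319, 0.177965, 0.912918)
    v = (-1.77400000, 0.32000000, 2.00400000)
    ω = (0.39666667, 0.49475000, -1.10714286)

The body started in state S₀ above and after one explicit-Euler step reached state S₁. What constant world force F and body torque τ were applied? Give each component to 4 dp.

F = (-3.7000, -4.0000, 0.2000)
τ = (0.0100, 0.0300, 0.1500)

ω₁ − ω₀ = (-0.00333333, -0.00525000, 0.09285714)
precession coupling = (0.0120, 0.0384, 0.0200)
applied torque τ = (0.0100, 0.0300, 0.1500)
velocity change Δv = (-0.07400000, -0.08000000, 0.00400000)
F = m·Δv/dt = (-3.7000, -4.0000, 0.2000)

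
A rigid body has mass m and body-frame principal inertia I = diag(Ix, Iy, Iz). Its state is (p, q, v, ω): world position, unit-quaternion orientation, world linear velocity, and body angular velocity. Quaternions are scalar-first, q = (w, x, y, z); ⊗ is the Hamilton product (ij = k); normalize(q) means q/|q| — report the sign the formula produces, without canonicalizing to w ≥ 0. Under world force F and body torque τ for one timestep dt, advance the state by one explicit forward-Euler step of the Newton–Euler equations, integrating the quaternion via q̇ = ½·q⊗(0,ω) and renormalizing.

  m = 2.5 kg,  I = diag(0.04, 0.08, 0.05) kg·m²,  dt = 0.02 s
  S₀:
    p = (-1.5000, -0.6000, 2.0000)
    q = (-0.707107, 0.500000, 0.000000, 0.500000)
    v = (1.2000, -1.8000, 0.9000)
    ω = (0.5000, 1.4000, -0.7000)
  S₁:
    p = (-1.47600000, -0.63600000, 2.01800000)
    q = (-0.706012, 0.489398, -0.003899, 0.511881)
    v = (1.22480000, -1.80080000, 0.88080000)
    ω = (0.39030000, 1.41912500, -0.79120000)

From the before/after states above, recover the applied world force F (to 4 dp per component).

Δv = v₁−v₀ = (0.02480000, -0.00080000, -0.01920000)
applied force F = (3.1000, -0.1000, -2.4000)

F = (3.1000, -0.1000, -2.4000)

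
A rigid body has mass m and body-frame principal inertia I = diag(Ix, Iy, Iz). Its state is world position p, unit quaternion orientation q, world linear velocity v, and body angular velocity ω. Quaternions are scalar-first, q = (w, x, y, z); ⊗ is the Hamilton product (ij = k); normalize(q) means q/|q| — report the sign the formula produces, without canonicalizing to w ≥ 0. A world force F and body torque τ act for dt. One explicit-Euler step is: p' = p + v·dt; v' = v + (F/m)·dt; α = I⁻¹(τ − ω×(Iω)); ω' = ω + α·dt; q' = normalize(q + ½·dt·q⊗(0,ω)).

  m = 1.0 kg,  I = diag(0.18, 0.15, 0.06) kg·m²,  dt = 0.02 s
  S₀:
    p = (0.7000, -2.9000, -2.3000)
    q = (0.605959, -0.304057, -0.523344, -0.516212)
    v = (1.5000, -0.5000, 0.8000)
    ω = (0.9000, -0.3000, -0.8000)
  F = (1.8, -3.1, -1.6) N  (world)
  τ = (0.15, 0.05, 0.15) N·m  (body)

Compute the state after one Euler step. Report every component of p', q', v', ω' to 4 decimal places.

p' = (0.7300, -2.9100, -2.2840)
q' = (0.6029, -0.2959, -0.5322, -0.5154)
v' = (1.5360, -0.5620, 0.7680)
ω' = (0.9191, -0.2818, -0.7527)

a = (1.8000, -3.1000, -1.6000)
p + v·dt = (0.7300, -2.9100, -2.2840)
v' = v + a·dt = (1.5360, -0.5620, 0.7680)
gyro term ω×Iω = (-0.0216, -0.0864, 0.0081)
angular accel α = (0.9533, 0.9093, 2.3650)
new body rate ω' = (0.9191, -0.2818, -0.7527)
2q̇ = q⊗(0,ω) = (-0.2963215, 0.8091747, -0.8896241, 0.0774595)
q + ½dt·q⊗(0,ω), renormalized = (0.6029, -0.2959, -0.5322, -0.5154)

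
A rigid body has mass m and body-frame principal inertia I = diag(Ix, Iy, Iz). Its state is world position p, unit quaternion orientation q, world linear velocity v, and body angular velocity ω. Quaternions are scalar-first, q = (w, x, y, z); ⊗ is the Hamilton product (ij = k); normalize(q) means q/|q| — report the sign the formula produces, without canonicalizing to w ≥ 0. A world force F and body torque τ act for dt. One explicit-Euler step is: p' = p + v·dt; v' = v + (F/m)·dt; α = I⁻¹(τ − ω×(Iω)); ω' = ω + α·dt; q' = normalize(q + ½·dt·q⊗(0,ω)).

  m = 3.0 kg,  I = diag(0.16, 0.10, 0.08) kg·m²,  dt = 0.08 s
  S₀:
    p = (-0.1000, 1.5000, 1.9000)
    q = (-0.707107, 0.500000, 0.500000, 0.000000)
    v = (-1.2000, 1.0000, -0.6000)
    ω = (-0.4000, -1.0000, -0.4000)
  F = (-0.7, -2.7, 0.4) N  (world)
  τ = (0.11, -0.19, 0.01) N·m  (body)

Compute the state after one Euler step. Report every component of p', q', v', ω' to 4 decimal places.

p' = (-0.1960, 1.5800, 1.8520)
q' = (-0.6784, 0.5028, 0.5357, -0.0007)
v' = (-1.2187, 0.9280, -0.5893)
ω' = (-0.3410, -1.1622, -0.3660)

angular accel α = (0.7375, -2.0280, 0.4250)
ω' = ω + α·dt = (-0.3410, -1.1622, -0.3660)
Hamilton product q⊗(0,ω) = (0.7000000, 0.0828428, 0.9071070, -0.0171572)
q + ½dt·q⊗(0,ω), renormalized = (-0.6784, 0.5028, 0.5357, -0.0007)
a = (-0.2333, -0.9000, 0.1333)
p' = p + v·dt = (-0.1960, 1.5800, 1.8520)
new velocity v' = (-1.2187, 0.9280, -0.5893)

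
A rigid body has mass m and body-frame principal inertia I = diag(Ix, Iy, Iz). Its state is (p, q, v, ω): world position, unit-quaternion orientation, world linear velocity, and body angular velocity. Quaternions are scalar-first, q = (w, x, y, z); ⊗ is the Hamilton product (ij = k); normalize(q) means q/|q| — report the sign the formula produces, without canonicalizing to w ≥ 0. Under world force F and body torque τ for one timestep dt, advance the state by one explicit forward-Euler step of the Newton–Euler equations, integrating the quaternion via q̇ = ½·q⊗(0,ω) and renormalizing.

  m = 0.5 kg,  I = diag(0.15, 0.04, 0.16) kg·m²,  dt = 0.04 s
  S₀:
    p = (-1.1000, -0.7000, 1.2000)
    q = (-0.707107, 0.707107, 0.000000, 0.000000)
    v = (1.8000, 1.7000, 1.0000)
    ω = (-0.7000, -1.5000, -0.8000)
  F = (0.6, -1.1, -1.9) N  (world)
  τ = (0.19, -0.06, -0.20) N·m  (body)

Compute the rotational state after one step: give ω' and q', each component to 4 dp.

angular accel α = (0.3067, -1.3600, -0.5281)
new body rate ω' = (-0.6877, -1.5544, -0.8211)
Hamilton product q⊗(0,ω) = (0.4949749, 0.4949749, 1.6263461, -0.4949749)
q' = normalize(q + ½dt·q⊗(0,ω)) = (-0.6967, 0.7165, 0.0325, -0.0099)

ω' = (-0.6877, -1.5544, -0.8211)
q' = (-0.6967, 0.7165, 0.0325, -0.0099)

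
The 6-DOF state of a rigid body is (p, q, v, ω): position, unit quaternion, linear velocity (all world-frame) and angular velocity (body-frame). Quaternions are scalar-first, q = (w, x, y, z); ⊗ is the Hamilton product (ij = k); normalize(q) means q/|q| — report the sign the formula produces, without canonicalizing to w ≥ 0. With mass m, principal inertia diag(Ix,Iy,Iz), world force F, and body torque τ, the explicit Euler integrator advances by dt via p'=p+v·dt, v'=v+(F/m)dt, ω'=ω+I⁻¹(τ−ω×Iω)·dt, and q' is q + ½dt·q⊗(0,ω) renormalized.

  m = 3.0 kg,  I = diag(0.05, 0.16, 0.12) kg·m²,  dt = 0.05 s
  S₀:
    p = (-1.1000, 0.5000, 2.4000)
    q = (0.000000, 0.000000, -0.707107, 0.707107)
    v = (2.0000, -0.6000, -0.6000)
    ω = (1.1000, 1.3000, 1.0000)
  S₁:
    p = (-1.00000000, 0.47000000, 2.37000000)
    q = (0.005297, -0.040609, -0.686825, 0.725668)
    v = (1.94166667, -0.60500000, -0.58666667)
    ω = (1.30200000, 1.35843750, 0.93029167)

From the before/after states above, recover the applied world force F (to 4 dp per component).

velocity change Δv = (-0.05833333, -0.00500000, 0.01333333)
applied force F = (-3.5000, -0.3000, 0.8000)

F = (-3.5000, -0.3000, 0.8000)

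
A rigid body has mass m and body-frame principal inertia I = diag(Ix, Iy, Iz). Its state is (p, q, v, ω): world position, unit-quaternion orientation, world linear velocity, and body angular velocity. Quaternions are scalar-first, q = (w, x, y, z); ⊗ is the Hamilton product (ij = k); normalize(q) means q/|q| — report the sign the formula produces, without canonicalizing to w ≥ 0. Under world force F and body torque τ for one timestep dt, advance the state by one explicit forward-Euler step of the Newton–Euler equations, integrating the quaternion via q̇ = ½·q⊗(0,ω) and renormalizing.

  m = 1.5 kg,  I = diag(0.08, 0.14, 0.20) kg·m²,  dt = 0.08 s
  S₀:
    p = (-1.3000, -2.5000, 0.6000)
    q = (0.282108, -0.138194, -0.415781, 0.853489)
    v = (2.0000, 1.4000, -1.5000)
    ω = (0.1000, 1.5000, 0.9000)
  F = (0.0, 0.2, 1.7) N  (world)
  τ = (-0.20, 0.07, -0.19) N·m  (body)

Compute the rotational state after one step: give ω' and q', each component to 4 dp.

ω' = (-0.1810, 1.5462, 0.8204)
q' = (0.2762, -0.2027, -0.3895, 0.8549)

α = I⁻¹(τ − ω×Iω) = (-3.5125, 0.5771, -0.9950)
ω' = ω + α·dt = (-0.1810, 1.5462, 0.8204)
2q̇ = q⊗(0,ω) = (-0.1306492, -1.6262256, 0.6328855, 0.0881843)
q' = normalize(q + ½dt·q⊗(0,ω)) = (0.2762, -0.2027, -0.3895, 0.8549)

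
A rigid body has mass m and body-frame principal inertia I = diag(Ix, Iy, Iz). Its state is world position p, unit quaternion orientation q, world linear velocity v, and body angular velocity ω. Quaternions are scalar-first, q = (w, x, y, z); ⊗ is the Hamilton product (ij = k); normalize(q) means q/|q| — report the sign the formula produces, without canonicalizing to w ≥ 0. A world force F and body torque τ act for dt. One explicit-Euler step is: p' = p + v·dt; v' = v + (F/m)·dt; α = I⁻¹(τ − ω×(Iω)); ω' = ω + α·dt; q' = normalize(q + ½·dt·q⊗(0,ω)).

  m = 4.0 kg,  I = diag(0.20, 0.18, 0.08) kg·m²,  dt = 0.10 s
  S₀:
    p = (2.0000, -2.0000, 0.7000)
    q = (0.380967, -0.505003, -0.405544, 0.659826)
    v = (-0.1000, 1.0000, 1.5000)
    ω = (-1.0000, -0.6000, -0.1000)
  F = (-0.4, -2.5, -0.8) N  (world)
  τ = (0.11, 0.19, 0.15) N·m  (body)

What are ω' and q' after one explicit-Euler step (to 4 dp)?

angular accel α = (0.5800, 0.9889, 2.0250)
ω + α·dt = (-0.9420, -0.5011, 0.1025)
Hamilton product q⊗(0,ω) = (-0.6823468, 0.0554830, -0.9389065, -0.1406389)
q + ½dt·q⊗(0,ω), renormalized = (0.3463, -0.5014, -0.4517, 0.6517)

ω' = (-0.9420, -0.5011, 0.1025)
q' = (0.3463, -0.5014, -0.4517, 0.6517)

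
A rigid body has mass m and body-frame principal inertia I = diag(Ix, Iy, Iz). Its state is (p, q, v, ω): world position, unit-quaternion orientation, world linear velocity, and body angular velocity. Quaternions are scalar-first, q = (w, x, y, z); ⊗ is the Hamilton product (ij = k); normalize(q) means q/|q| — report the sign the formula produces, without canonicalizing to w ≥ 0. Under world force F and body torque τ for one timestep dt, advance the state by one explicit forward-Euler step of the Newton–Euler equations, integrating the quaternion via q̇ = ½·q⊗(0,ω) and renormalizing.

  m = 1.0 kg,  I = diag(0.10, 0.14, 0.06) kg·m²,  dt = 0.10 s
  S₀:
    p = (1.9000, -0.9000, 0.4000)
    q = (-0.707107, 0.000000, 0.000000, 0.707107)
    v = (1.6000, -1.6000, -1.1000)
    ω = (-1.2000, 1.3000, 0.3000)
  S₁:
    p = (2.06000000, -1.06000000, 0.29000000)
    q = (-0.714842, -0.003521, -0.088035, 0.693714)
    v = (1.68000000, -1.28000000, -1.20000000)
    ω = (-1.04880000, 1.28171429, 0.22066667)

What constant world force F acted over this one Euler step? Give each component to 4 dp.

F = (0.8000, 3.2000, -1.0000)

v₁ − v₀ = (0.08000000, 0.32000000, -0.10000000)
F = m·Δv/dt = (0.8000, 3.2000, -1.0000)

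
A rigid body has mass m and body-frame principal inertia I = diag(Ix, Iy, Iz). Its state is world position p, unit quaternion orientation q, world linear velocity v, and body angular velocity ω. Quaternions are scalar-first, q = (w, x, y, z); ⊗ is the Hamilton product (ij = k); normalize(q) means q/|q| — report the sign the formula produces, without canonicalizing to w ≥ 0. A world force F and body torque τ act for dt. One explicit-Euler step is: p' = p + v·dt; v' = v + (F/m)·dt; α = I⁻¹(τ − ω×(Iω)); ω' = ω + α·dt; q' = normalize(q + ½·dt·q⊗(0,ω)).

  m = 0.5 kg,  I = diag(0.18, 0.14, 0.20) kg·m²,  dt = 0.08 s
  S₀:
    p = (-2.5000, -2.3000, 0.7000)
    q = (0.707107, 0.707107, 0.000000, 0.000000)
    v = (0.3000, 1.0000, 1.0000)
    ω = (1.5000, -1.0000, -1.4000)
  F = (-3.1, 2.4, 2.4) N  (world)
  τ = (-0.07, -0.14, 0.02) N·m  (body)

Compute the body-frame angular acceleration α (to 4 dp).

α = (-0.8556, -1.3000, -0.2000)

gyro term ω×Iω = (0.0840, 0.0420, 0.0600)
(τ − ω×Iω)/I = (-0.8556, -1.3000, -0.2000)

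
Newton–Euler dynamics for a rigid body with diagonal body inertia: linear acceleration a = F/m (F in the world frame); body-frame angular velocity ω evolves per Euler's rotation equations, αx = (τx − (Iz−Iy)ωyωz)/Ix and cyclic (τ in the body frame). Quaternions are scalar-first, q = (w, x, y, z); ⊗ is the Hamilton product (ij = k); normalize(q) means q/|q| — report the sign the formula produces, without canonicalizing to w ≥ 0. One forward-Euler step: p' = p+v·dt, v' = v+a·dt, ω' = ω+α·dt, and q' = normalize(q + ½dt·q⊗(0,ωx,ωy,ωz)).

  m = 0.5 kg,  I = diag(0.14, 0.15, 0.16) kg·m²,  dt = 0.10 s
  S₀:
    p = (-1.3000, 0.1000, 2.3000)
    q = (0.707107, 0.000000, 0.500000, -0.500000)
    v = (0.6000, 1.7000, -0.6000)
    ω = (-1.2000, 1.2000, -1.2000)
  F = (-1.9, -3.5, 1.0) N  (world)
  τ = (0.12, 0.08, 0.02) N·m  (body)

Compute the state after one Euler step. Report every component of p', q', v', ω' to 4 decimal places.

p' = p + v·dt = (-1.2400, 0.2700, 2.2400)
new velocity v' = (0.2200, 1.0000, -0.4000)
angular accel α = (0.9600, 0.7253, 0.2150)
new body rate ω' = (-1.1040, 1.2725, -1.1785)
q⊗(0,ω) = (-1.2000000, -0.8485284, 1.4485284, -0.2485284)
updated quaternion q' = (0.6436, -0.0422, 0.5694, -0.5097)

p' = (-1.2400, 0.2700, 2.2400)
q' = (0.6436, -0.0422, 0.5694, -0.5097)
v' = (0.2200, 1.0000, -0.4000)
ω' = (-1.1040, 1.2725, -1.1785)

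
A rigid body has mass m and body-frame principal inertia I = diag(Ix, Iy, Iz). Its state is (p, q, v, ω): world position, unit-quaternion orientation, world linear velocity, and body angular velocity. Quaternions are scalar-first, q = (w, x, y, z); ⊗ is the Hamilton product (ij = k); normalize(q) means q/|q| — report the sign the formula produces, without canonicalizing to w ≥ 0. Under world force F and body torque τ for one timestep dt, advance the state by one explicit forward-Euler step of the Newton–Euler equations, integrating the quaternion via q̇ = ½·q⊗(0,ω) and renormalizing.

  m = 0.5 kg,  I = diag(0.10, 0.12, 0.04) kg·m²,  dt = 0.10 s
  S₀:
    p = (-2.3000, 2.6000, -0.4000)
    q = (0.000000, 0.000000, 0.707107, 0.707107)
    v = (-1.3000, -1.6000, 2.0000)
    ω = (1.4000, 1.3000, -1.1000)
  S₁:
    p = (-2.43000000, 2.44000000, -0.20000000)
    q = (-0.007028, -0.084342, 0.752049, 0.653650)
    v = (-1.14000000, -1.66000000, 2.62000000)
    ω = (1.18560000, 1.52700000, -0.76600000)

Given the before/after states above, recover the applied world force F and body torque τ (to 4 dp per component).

ω₁ − ω₀ = (-0.21440000, 0.22700000, 0.33400000)
precession coupling = (0.1144, -0.0924, 0.0364)
I·α + gyro = (-0.1000, 0.1800, 0.1700)
v₁ − v₀ = (0.16000000, -0.06000000, 0.62000000)
applied force F = (0.8000, -0.3000, 3.1000)

F = (0.8000, -0.3000, 3.1000)
τ = (-0.1000, 0.1800, 0.1700)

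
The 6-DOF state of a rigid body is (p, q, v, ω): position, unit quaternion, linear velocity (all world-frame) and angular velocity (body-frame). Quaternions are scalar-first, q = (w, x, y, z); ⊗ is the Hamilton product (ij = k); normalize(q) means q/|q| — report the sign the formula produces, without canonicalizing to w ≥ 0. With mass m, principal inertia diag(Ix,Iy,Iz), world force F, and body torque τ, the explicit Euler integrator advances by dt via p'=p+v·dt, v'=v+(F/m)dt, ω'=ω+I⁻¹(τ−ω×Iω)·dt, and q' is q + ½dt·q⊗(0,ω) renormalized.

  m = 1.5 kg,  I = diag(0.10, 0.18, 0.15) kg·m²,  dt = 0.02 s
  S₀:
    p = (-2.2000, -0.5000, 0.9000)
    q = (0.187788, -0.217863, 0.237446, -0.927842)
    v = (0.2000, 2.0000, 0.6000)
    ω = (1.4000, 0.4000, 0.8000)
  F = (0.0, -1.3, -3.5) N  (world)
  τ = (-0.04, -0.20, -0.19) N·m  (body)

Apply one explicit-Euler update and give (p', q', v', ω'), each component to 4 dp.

precession coupling ω×(Iω) = (-0.0096, -0.0560, 0.0448)
(τ − ω×Iω)/I = (-0.3040, -0.8000, -1.5653)
ω' = ω + α·dt = (1.3939, 0.3840, 0.7687)
Hamilton product q⊗(0,ω) = (0.9523034, 0.8239968, -1.0495732, -0.2693392)
q' = normalize(q + ½dt·q⊗(0,ω)) = (0.1973, -0.2096, 0.2269, -0.9304)
new position p' = (-2.1960, -0.4600, 0.9120)
v + (F/m)dt = (0.2000, 1.9827, 0.5533)

p' = (-2.1960, -0.4600, 0.9120)
q' = (0.1973, -0.2096, 0.2269, -0.9304)
v' = (0.2000, 1.9827, 0.5533)
ω' = (1.3939, 0.3840, 0.7687)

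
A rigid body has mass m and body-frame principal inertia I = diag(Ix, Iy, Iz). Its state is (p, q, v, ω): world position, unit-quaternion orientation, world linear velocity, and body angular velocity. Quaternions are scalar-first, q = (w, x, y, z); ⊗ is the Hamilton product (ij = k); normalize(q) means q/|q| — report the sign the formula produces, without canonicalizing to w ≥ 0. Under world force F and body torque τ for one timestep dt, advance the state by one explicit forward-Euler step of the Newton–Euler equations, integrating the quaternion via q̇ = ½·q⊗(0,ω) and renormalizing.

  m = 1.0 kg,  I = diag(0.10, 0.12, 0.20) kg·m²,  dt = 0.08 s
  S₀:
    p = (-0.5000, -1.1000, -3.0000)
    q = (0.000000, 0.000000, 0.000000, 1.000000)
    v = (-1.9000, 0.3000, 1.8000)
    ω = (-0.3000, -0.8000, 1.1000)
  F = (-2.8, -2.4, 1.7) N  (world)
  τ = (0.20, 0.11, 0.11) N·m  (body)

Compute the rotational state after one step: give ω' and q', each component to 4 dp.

ω' = (-0.0837, -0.7487, 1.1421)
q' = (-0.0439, 0.0320, -0.0120, 0.9985)

(τ − ω×Iω)/I = (2.7040, 0.6417, 0.5260)
ω + α·dt = (-0.0837, -0.7487, 1.1421)
q⊗(0,ω) = (-1.1000000, 0.8000000, -0.3000000, 0.0000000)
updated quaternion q' = (-0.0439, 0.0320, -0.0120, 0.9985)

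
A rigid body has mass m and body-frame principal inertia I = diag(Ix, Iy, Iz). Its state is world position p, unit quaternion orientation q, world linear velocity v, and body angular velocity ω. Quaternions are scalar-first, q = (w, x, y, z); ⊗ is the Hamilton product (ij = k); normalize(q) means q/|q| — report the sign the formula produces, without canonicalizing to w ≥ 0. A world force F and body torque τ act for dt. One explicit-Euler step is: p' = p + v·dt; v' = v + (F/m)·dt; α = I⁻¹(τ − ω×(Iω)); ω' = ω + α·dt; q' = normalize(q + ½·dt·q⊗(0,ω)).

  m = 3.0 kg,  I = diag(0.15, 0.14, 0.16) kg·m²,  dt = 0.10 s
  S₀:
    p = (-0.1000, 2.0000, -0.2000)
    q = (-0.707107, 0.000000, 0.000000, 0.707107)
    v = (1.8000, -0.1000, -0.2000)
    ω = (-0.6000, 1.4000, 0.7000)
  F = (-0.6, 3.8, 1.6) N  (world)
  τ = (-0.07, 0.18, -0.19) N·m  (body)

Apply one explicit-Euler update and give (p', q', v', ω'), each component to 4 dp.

new position p' = (0.0800, 1.9900, -0.2200)
v' = v + a·dt = (1.7800, 0.0267, -0.1467)
gyro term ω×Iω = (0.0196, 0.0042, 0.0084)
(τ − ω×Iω)/I = (-0.5973, 1.2557, -1.2400)
ω + α·dt = (-0.6597, 1.5256, 0.5760)
Hamilton product q⊗(0,ω) = (-0.4949749, -0.5656856, -1.4142140, -0.4949749)
q + ½dt·q⊗(0,ω), renormalized = (-0.7293, -0.0282, -0.0705, 0.6800)

p' = (0.0800, 1.9900, -0.2200)
q' = (-0.7293, -0.0282, -0.0705, 0.6800)
v' = (1.7800, 0.0267, -0.1467)
ω' = (-0.6597, 1.5256, 0.5760)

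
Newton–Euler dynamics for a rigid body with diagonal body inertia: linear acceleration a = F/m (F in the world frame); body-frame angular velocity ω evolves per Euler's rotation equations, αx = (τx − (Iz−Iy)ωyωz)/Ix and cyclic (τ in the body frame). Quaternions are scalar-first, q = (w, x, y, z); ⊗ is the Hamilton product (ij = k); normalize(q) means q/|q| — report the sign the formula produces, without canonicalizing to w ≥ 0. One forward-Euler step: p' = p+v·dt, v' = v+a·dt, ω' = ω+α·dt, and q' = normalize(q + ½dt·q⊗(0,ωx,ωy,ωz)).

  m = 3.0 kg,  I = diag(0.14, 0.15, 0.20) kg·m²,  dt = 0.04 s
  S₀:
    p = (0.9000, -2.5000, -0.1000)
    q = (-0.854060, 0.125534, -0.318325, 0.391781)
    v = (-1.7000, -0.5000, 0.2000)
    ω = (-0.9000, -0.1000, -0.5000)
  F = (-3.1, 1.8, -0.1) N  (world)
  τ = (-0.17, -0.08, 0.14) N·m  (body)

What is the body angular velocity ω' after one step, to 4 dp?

gyro term ω×Iω = (0.0025, -0.0270, 0.0009)
(τ − ω×Iω)/I = (-1.2321, -0.3533, 0.6955)
ω' = ω + α·dt = (-0.9493, -0.1141, -0.4722)

ω' = (-0.9493, -0.1141, -0.4722)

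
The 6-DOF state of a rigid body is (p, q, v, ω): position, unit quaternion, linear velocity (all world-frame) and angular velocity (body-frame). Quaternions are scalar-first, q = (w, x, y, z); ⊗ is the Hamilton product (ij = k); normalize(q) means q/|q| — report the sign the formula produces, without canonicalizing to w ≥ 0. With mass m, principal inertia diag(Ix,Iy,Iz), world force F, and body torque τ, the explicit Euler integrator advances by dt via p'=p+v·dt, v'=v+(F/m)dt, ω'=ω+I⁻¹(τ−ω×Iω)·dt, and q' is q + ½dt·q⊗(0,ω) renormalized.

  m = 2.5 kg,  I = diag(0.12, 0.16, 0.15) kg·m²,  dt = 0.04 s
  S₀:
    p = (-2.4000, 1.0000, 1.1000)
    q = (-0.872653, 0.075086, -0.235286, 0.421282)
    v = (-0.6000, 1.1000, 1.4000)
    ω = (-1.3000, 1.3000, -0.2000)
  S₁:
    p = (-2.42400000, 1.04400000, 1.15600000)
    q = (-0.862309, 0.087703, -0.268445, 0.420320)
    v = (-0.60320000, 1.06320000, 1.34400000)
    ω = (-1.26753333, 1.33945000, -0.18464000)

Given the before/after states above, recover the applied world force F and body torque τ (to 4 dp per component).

v₁ − v₀ = (-0.00320000, -0.03680000, -0.05600000)
m·(v₁−v₀)/dt = (-0.2000, -2.3000, -3.5000)
ω₁ − ω₀ = (0.03246667, 0.03945000, 0.01536000)
τ = I·(Δω/dt) + ω₀×(Iω₀) = (0.1000, 0.1500, -0.0100)

F = (-0.2000, -2.3000, -3.5000)
τ = (0.1000, 0.1500, -0.0100)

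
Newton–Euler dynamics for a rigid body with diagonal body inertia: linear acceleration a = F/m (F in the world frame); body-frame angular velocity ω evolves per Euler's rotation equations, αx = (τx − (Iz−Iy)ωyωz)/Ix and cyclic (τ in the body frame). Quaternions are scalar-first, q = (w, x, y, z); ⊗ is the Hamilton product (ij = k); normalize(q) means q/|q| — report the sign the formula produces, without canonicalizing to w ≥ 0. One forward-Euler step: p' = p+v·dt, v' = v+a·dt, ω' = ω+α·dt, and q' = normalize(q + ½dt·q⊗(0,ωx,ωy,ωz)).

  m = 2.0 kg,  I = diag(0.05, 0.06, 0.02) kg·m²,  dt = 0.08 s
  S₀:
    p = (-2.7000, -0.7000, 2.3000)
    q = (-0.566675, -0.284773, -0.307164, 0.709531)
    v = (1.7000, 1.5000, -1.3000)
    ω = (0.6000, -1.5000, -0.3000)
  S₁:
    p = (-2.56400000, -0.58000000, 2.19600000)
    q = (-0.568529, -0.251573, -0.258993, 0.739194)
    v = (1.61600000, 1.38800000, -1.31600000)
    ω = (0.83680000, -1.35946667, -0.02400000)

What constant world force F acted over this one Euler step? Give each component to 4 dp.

F = (-2.1000, -2.8000, -0.4000)

v₁ − v₀ = (-0.08400000, -0.11200000, -0.01600000)
applied force F = (-2.1000, -2.8000, -0.4000)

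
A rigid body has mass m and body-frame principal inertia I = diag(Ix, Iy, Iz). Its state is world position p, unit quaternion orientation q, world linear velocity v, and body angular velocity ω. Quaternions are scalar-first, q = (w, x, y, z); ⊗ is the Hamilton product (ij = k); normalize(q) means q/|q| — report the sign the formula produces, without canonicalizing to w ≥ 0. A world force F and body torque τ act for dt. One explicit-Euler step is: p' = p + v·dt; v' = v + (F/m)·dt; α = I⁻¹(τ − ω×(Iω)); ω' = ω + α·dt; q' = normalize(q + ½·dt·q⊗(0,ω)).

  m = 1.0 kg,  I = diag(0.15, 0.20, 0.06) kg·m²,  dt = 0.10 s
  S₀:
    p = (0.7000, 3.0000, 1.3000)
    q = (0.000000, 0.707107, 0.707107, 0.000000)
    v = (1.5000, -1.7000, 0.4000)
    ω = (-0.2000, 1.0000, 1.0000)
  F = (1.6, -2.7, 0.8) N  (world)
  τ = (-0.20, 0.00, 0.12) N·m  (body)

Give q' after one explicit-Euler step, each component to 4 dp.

q' = (-0.0282, 0.7406, 0.6700, 0.0423)

2q̇ = q⊗(0,ω) = (-0.5656856, 0.7071070, -0.7071070, 0.8485284)
q + ½dt·q⊗(0,ω), renormalized = (-0.0282, 0.7406, 0.6700, 0.0423)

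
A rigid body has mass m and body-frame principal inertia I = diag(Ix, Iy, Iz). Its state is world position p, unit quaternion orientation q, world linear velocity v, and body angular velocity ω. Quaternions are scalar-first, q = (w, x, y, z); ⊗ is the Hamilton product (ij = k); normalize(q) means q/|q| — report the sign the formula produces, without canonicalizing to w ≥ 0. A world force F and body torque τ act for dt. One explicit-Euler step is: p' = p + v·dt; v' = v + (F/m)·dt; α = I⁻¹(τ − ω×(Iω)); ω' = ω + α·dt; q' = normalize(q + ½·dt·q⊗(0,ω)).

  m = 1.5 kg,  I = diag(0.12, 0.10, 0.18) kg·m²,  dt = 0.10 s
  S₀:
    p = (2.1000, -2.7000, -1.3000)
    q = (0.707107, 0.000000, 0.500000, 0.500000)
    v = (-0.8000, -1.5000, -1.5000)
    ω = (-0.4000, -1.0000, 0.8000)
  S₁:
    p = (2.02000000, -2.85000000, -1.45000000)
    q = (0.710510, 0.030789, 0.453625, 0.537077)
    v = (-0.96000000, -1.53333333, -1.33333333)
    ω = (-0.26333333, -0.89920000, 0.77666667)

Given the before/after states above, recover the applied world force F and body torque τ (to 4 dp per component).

Δv = v₁−v₀ = (-0.16000000, -0.03333333, 0.16666667)
applied force F = (-2.4000, -0.5000, 2.5000)
Δω = ω₁−ω₀ = (0.13666667, 0.10080000, -0.02333333)
ω₀×(Iω₀) = (-0.0640, 0.0192, -0.0080)
applied torque τ = (0.1000, 0.1200, -0.0500)

F = (-2.4000, -0.5000, 2.5000)
τ = (0.1000, 0.1200, -0.0500)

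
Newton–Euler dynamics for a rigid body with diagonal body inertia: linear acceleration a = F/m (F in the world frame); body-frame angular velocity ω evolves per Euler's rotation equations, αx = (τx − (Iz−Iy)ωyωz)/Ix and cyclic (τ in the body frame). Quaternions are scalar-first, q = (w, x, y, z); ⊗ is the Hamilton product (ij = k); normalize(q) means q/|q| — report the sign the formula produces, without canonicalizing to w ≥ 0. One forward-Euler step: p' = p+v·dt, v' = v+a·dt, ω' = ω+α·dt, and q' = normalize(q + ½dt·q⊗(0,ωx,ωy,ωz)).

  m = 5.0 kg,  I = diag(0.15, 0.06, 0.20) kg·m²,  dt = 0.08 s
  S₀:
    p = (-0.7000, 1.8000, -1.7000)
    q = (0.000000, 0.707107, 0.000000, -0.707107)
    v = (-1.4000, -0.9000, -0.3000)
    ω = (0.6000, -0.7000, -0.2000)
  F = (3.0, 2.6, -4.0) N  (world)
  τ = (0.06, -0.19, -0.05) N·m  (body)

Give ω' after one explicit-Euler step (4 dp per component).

ω×(Iω) gyroscopic = (0.0196, 0.0060, 0.0378)
(τ − ω×Iω)/I = (0.2693, -3.2667, -0.4390)
ω + α·dt = (0.6215, -0.9613, -0.2351)

ω' = (0.6215, -0.9613, -0.2351)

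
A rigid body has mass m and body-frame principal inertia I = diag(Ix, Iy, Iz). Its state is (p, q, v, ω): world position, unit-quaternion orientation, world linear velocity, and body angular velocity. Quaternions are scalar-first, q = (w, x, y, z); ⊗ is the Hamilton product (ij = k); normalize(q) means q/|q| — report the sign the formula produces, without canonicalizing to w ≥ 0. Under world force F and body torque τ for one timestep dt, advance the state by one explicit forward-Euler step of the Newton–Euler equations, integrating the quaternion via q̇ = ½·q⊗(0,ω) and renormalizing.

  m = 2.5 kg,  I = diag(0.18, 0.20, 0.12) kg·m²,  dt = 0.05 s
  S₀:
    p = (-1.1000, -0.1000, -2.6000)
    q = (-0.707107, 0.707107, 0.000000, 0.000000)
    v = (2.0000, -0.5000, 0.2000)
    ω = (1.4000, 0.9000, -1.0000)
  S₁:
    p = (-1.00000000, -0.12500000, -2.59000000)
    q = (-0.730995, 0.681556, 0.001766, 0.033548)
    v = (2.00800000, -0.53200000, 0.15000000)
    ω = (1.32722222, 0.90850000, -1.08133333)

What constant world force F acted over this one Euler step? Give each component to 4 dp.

velocity change Δv = (0.00800000, -0.03200000, -0.05000000)
m·(v₁−v₀)/dt = (0.4000, -1.6000, -2.5000)

F = (0.4000, -1.6000, -2.5000)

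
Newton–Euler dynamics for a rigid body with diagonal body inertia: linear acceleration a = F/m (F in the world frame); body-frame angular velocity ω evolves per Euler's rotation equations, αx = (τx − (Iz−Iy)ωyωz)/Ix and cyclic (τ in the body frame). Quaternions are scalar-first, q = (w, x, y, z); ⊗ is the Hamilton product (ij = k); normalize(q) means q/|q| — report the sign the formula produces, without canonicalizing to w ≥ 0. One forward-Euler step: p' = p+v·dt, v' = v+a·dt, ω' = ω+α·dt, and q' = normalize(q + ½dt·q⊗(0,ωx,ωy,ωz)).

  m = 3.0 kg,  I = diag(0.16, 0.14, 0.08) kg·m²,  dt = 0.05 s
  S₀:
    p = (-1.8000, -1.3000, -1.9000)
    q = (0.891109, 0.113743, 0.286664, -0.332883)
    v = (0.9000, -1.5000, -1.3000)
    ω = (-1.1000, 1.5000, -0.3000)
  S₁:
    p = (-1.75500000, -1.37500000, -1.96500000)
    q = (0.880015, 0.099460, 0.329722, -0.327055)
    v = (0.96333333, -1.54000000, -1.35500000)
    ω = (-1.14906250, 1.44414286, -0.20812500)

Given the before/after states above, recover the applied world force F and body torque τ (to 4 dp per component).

F = (3.8000, -2.4000, -3.3000)
τ = (-0.1300, -0.1300, 0.1800)

v₁ − v₀ = (0.06333333, -0.04000000, -0.05500000)
m·(v₁−v₀)/dt = (3.8000, -2.4000, -3.3000)
Δω = ω₁−ω₀ = (-0.04906250, -0.05585714, 0.09187500)
applied torque τ = (-0.1300, -0.1300, 0.1800)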